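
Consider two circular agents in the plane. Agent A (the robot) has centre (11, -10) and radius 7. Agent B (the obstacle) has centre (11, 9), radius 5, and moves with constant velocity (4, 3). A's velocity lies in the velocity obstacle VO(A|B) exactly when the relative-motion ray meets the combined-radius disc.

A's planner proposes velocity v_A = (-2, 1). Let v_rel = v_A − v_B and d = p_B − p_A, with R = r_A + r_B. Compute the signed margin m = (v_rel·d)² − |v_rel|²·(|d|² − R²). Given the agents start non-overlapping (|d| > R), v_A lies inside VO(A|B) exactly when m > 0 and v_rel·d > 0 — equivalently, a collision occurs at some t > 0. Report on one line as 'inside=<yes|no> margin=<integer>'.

d = (0, 19),  |d|² = 361;  R = 7+5 = 12,  c = 361−12² = 217
v_rel = (-6, -2),  |v_rel|² = 40;  v_rel·d = (-6)·(0) + (-2)·(19) = -38
40·t² + 76·t + 217 = 0  ⇒  m = (-38)² − 40·217 = -7236
m = -7236 < 0,  v_rel·d = -38 < 0  ⇒  outside

inside=no margin=-7236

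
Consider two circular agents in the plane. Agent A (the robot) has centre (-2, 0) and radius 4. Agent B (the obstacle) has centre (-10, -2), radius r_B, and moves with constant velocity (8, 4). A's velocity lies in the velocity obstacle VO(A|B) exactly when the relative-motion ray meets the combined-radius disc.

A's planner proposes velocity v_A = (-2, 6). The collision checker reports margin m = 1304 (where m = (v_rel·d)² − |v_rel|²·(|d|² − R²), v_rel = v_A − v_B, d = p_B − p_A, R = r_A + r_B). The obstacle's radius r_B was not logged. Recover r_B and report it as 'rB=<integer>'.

m = 1304
d = (-8, -2);  v_rel = (-10, 2),  |v_rel|² = 104
v_rel×d = (-10)·(-2) − (2)·(-8) = 36
since m = R²·104 − 36²:  R² = (1296 + 1304) / 104 = 25
R = √25 = 5  ⇒  r_B = 5 − 4 = 1

rB=1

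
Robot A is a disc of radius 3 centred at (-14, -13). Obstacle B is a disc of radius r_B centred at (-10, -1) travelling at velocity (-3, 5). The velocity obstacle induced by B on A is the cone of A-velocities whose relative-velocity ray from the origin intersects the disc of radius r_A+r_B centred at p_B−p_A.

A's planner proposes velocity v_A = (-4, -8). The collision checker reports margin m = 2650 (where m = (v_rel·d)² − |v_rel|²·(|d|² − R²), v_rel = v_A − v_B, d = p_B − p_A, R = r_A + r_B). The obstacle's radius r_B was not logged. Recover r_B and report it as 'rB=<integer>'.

m = 2650
d = (4, 12);  v_rel = (-1, -13),  |v_rel|² = 170
v_rel×d = (-1)·(12) − (-13)·(4) = 40
since m = R²·170 − 40²:  R² = (1600 + 2650) / 170 = 25
R = √25 = 5  ⇒  r_B = 5 − 3 = 2

rB=2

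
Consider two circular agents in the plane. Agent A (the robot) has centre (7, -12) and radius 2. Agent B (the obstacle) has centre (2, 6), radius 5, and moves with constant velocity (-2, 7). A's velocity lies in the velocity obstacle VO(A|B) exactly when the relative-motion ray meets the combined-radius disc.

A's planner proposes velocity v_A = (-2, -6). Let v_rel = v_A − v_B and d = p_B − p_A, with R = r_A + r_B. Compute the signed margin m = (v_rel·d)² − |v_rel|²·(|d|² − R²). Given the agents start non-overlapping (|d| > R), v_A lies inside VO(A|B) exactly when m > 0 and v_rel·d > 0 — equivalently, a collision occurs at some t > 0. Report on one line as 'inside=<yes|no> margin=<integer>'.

d = (-5, 18),  |d|² = 349;  R = 2+5 = 7,  c = 349−7² = 300
v_rel = (0, -13),  |v_rel|² = 169;  v_rel·d = (0)·(-5) + (-13)·(18) = -234
169·t² + 468·t + 300 = 0  ⇒  m = (-234)² − 169·300 = 4056
m = 4056 > 0,  v_rel·d = -234 < 0  ⇒  outside

inside=no margin=4056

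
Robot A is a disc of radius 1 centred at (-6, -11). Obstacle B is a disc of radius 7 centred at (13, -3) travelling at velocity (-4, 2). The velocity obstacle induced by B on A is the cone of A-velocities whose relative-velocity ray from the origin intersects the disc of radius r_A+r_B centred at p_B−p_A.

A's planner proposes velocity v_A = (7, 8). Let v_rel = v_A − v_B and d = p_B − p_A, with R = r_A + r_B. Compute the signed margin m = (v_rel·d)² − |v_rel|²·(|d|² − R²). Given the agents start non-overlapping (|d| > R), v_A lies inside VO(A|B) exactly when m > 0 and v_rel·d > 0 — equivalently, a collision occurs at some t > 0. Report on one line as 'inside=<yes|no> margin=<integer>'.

d = (19, 8),  |d|² = 425;  R = 1+7 = 8,  c = 425−8² = 361
v_rel = (11, 6),  |v_rel|² = 157;  v_rel·d = (11)·(19) + (6)·(8) = 257
157·t² − 514·t + 361 = 0  ⇒  m = 257² − 157·361 = 9372
m = 9372 > 0,  v_rel·d = 257 > 0  ⇒  inside

inside=yes margin=9372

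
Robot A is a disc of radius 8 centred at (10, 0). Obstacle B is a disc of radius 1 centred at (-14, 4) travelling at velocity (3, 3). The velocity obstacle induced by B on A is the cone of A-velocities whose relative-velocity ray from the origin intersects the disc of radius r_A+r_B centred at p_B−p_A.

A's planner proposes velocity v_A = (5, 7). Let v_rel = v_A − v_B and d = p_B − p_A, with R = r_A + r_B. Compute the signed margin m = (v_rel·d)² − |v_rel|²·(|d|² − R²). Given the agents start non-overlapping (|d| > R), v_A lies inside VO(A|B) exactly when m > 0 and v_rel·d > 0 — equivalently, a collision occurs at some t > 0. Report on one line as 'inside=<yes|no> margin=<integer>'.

d = (-24, 4),  |d|² = 592;  R = 8+1 = 9,  c = 592−9² = 511
v_rel = (2, 4),  |v_rel|² = 20;  v_rel·d = (2)·(-24) + (4)·(4) = -32
20·t² + 64·t + 511 = 0  ⇒  m = (-32)² − 20·511 = -9196
m = -9196 < 0,  v_rel·d = -32 < 0  ⇒  outside

inside=no margin=-9196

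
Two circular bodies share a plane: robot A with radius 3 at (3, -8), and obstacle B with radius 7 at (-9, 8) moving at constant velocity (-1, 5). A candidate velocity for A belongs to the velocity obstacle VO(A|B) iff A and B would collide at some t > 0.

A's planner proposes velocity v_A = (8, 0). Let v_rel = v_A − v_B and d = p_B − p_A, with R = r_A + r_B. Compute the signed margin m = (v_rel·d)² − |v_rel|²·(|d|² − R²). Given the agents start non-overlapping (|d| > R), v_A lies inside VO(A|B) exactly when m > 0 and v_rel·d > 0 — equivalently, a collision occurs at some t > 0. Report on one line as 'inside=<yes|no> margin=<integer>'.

d = (-12, 16),  |d|² = 400;  R = 3+7 = 10,  c = 400−10² = 300
v_rel = (9, -5),  |v_rel|² = 106;  v_rel·d = (9)·(-12) + (-5)·(16) = -188
106·t² + 376·t + 300 = 0  ⇒  m = (-188)² − 106·300 = 3544
m = 3544 > 0,  v_rel·d = -188 < 0  ⇒  outside

inside=no margin=3544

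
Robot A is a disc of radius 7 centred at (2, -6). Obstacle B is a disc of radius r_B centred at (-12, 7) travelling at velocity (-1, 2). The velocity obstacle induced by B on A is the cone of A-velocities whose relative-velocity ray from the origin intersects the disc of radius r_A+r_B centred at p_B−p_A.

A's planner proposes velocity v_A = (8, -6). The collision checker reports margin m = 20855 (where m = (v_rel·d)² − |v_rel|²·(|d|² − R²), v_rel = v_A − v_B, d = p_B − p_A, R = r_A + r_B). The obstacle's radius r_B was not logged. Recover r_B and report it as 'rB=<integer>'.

m = 20855
d = (-14, 13);  v_rel = (9, -8),  |v_rel|² = 145
v_rel×d = (9)·(13) − (-8)·(-14) = 5
since m = R²·145 − 5²:  R² = (25 + 20855) / 145 = 144
R = √144 = 12  ⇒  r_B = 12 − 7 = 5

rB=5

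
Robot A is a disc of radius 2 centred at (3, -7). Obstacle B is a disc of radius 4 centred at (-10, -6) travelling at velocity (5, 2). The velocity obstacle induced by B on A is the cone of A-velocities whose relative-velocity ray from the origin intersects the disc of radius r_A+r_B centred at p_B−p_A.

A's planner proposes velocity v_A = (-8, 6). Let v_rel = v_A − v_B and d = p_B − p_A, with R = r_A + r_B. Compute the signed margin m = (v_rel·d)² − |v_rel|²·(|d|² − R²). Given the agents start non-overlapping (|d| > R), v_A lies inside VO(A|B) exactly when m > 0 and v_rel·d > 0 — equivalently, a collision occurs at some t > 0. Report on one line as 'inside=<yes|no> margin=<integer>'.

d = (-13, 1),  |d|² = 170;  R = 2+4 = 6,  c = 170−6² = 134
v_rel = (-13, 4),  |v_rel|² = 185;  v_rel·d = (-13)·(-13) + (4)·(1) = 173
185·t² − 346·t + 134 = 0  ⇒  m = 173² − 185·134 = 5139
m = 5139 > 0,  v_rel·d = 173 > 0  ⇒  inside

inside=yes margin=5139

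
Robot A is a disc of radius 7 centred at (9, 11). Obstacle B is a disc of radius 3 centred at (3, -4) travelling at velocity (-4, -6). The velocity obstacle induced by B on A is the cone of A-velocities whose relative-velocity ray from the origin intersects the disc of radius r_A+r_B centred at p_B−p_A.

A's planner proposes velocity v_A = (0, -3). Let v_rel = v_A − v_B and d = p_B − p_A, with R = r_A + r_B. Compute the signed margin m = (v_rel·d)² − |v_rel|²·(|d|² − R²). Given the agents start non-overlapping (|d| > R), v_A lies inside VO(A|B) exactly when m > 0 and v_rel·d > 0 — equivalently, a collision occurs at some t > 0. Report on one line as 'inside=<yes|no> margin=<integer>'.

d = (-6, -15),  |d|² = 261;  R = 7+3 = 10,  c = 261−10² = 161
v_rel = (4, 3),  |v_rel|² = 25;  v_rel·d = (4)·(-6) + (3)·(-15) = -69
25·t² + 138·t + 161 = 0  ⇒  m = (-69)² − 25·161 = 736
m = 736 > 0,  v_rel·d = -69 < 0  ⇒  outside

inside=no margin=736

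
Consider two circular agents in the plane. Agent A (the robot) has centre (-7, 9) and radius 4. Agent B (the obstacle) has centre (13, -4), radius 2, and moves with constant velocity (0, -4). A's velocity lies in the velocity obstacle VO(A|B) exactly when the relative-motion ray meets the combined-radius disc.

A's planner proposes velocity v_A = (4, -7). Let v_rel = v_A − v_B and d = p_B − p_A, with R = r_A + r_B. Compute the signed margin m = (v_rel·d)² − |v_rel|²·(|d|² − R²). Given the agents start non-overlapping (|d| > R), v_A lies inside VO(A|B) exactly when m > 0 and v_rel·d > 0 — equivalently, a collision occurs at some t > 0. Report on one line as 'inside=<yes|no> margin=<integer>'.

d = (20, -13),  |d|² = 569;  R = 4+2 = 6,  c = 569−6² = 533
v_rel = (4, -3),  |v_rel|² = 25;  v_rel·d = (4)·(20) + (-3)·(-13) = 119
25·t² − 238·t + 533 = 0  ⇒  m = 119² − 25·533 = 836
m = 836 > 0,  v_rel·d = 119 > 0  ⇒  inside

inside=yes margin=836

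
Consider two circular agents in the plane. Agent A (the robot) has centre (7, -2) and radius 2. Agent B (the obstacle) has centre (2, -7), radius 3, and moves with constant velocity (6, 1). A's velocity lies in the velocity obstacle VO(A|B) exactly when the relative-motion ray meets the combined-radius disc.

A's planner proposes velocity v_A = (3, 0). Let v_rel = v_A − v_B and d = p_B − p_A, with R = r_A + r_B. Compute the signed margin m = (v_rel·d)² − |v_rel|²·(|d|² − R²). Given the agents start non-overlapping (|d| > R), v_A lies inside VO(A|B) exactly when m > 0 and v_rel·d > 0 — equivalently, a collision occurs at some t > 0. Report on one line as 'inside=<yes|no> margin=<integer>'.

d = (-5, -5),  |d|² = 50;  R = 2+3 = 5,  c = 50−5² = 25
v_rel = (-3, -1),  |v_rel|² = 10;  v_rel·d = (-3)·(-5) + (-1)·(-5) = 20
10·t² − 40·t + 25 = 0  ⇒  m = 20² − 10·25 = 150
m = 150 > 0,  v_rel·d = 20 > 0  ⇒  inside

inside=yes margin=150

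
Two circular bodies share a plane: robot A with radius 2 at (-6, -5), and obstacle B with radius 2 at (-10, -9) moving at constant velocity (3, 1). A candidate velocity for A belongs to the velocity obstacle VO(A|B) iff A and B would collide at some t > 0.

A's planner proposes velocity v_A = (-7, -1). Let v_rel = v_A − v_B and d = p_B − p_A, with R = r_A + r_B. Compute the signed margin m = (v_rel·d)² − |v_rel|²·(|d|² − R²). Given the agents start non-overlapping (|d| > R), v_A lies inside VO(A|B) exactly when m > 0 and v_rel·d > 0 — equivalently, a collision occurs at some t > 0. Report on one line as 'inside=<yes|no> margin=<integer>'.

d = (-4, -4),  |d|² = 32;  R = 2+2 = 4,  c = 32−4² = 16
v_rel = (-10, -2),  |v_rel|² = 104;  v_rel·d = (-10)·(-4) + (-2)·(-4) = 48
104·t² − 96·t + 16 = 0  ⇒  m = 48² − 104·16 = 640
m = 640 > 0,  v_rel·d = 48 > 0  ⇒  inside

inside=yes margin=640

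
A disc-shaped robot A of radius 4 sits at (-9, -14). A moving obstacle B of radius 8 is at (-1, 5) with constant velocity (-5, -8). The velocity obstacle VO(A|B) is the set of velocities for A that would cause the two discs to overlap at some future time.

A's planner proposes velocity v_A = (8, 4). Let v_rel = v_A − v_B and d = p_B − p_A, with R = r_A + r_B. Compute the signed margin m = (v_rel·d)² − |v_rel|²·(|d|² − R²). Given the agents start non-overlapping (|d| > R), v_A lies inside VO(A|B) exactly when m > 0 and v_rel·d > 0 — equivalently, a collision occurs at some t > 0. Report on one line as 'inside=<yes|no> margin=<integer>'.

d = (8, 19),  |d|² = 425;  R = 4+8 = 12,  c = 425−12² = 281
v_rel = (13, 12),  |v_rel|² = 313;  v_rel·d = (13)·(8) + (12)·(19) = 332
313·t² − 664·t + 281 = 0  ⇒  m = 332² − 313·281 = 22271
m = 22271 > 0,  v_rel·d = 332 > 0  ⇒  inside

inside=yes margin=22271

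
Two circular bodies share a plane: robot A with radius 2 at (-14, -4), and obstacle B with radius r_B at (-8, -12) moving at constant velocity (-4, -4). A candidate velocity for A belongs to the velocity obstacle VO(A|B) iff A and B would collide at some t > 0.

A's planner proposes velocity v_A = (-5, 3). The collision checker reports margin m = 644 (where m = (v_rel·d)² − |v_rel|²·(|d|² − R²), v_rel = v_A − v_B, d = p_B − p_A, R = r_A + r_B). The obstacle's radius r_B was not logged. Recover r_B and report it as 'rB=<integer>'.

m = 644
d = (6, -8);  v_rel = (-1, 7),  |v_rel|² = 50
v_rel×d = (-1)·(-8) − (7)·(6) = -34
since m = R²·50 − (-34)²:  R² = (1156 + 644) / 50 = 36
R = √36 = 6  ⇒  r_B = 6 − 2 = 4

rB=4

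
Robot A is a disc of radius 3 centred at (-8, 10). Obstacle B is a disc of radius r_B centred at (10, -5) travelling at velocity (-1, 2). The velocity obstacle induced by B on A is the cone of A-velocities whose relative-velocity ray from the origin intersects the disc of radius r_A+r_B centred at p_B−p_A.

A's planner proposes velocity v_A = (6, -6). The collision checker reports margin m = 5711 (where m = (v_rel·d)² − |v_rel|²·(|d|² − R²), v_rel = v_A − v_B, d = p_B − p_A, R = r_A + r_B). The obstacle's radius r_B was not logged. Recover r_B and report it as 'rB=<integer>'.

m = 5711
d = (18, -15);  v_rel = (7, -8),  |v_rel|² = 113
v_rel×d = (7)·(-15) − (-8)·(18) = 39
since m = R²·113 − 39²:  R² = (1521 + 5711) / 113 = 64
R = √64 = 8  ⇒  r_B = 8 − 3 = 5

rB=5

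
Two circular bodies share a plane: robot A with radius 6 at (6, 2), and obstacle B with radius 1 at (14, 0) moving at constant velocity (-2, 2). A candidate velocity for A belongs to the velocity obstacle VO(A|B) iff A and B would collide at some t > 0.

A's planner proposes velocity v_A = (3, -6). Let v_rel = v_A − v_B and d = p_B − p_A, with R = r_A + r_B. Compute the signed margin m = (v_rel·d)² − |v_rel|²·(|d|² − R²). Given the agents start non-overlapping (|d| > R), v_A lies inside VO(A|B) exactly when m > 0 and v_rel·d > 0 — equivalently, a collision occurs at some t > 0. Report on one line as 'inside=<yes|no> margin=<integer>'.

d = (8, -2),  |d|² = 68;  R = 6+1 = 7,  c = 68−7² = 19
v_rel = (5, -8),  |v_rel|² = 89;  v_rel·d = (5)·(8) + (-8)·(-2) = 56
89·t² − 112·t + 19 = 0  ⇒  m = 56² − 89·19 = 1445
m = 1445 > 0,  v_rel·d = 56 > 0  ⇒  inside

inside=yes margin=1445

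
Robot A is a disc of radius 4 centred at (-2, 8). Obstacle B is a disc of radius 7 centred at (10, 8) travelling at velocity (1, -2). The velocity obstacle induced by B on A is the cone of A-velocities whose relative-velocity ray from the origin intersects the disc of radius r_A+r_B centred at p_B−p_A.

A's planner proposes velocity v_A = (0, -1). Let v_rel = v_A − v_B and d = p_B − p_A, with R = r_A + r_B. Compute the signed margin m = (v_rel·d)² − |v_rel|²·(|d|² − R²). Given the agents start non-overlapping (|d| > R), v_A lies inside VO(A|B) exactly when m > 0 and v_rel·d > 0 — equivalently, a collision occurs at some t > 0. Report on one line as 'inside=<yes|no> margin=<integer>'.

d = (12, 0),  |d|² = 144;  R = 4+7 = 11,  c = 144−11² = 23
v_rel = (-1, 1),  |v_rel|² = 2;  v_rel·d = (-1)·(12) + (1)·(0) = -12
2·t² + 24·t + 23 = 0  ⇒  m = (-12)² − 2·23 = 98
m = 98 > 0,  v_rel·d = -12 < 0  ⇒  outside

inside=no margin=98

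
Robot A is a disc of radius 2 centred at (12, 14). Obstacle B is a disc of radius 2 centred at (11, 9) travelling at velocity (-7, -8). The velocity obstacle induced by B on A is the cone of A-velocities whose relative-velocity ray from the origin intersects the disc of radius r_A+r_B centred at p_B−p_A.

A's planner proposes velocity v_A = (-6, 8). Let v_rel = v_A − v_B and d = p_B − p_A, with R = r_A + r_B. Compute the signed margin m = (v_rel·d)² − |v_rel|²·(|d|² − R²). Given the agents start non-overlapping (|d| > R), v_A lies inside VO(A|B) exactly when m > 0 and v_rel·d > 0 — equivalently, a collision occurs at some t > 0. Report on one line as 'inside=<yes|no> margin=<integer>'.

d = (-1, -5),  |d|² = 26;  R = 2+2 = 4,  c = 26−4² = 10
v_rel = (1, 16),  |v_rel|² = 257;  v_rel·d = (1)·(-1) + (16)·(-5) = -81
257·t² + 162·t + 10 = 0  ⇒  m = (-81)² − 257·10 = 3991
m = 3991 > 0,  v_rel·d = -81 < 0  ⇒  outside

inside=no margin=3991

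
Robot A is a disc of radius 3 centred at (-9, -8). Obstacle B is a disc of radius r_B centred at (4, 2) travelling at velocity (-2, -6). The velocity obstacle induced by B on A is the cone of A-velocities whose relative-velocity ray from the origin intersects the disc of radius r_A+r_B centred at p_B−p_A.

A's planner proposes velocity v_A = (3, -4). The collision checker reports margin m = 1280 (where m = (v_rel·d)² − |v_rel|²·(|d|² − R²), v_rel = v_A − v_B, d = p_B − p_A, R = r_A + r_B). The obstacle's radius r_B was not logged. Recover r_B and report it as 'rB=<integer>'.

m = 1280
d = (13, 10);  v_rel = (5, 2),  |v_rel|² = 29
v_rel×d = (5)·(10) − (2)·(13) = 24
since m = R²·29 − 24²:  R² = (576 + 1280) / 29 = 64
R = √64 = 8  ⇒  r_B = 8 − 3 = 5

rB=5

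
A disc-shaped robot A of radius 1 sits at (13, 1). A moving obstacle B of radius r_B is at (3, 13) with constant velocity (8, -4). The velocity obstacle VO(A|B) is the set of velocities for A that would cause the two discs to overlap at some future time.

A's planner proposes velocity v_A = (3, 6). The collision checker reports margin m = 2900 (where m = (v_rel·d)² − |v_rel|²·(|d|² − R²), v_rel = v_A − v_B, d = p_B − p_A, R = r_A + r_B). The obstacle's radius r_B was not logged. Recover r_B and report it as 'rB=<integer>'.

m = 2900
d = (-10, 12);  v_rel = (-5, 10),  |v_rel|² = 125
v_rel×d = (-5)·(12) − (10)·(-10) = 40
since m = R²·125 − 40²:  R² = (1600 + 2900) / 125 = 36
R = √36 = 6  ⇒  r_B = 6 − 1 = 5

rB=5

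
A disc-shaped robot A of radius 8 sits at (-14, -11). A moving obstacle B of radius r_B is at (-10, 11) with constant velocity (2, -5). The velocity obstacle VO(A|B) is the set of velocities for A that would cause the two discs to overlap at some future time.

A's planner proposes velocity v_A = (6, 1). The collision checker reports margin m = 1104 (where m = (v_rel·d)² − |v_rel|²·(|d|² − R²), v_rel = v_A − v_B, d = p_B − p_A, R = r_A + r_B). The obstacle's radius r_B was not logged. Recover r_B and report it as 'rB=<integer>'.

m = 1104
d = (4, 22);  v_rel = (4, 6),  |v_rel|² = 52
v_rel×d = (4)·(22) − (6)·(4) = 64
since m = R²·52 − 64²:  R² = (4096 + 1104) / 52 = 100
R = √100 = 10  ⇒  r_B = 10 − 8 = 2

rB=2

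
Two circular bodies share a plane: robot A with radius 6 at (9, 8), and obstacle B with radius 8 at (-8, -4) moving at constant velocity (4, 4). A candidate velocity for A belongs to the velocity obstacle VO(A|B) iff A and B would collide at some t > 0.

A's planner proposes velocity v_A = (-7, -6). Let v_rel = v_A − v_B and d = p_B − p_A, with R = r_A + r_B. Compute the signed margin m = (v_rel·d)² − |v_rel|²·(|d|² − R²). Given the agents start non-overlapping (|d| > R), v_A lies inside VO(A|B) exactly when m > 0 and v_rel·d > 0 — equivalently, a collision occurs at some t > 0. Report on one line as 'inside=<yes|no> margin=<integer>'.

d = (-17, -12),  |d|² = 433;  R = 6+8 = 14,  c = 433−14² = 237
v_rel = (-11, -10),  |v_rel|² = 221;  v_rel·d = (-11)·(-17) + (-10)·(-12) = 307
221·t² − 614·t + 237 = 0  ⇒  m = 307² − 221·237 = 41872
m = 41872 > 0,  v_rel·d = 307 > 0  ⇒  inside

inside=yes margin=41872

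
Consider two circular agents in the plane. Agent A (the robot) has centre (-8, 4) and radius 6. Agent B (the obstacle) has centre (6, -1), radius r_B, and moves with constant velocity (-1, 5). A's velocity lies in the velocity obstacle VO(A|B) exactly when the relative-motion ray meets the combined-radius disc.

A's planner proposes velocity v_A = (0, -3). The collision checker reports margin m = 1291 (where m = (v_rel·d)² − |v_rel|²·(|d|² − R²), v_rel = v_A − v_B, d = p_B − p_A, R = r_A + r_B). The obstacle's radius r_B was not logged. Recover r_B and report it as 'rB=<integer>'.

m = 1291
d = (14, -5);  v_rel = (1, -8),  |v_rel|² = 65
v_rel×d = (1)·(-5) − (-8)·(14) = 107
since m = R²·65 − 107²:  R² = (11449 + 1291) / 65 = 196
R = √196 = 14  ⇒  r_B = 14 − 6 = 8

rB=8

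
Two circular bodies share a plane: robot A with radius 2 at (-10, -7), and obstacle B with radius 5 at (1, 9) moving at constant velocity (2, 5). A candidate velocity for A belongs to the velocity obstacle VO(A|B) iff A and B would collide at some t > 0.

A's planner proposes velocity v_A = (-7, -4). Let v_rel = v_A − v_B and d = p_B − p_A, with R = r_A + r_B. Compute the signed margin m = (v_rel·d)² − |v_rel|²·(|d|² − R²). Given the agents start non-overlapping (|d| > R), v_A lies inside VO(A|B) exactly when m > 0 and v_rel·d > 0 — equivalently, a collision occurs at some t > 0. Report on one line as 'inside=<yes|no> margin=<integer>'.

d = (11, 16),  |d|² = 377;  R = 2+5 = 7,  c = 377−7² = 328
v_rel = (-9, -9),  |v_rel|² = 162;  v_rel·d = (-9)·(11) + (-9)·(16) = -243
162·t² + 486·t + 328 = 0  ⇒  m = (-243)² − 162·328 = 5913
m = 5913 > 0,  v_rel·d = -243 < 0  ⇒  outside

inside=no margin=5913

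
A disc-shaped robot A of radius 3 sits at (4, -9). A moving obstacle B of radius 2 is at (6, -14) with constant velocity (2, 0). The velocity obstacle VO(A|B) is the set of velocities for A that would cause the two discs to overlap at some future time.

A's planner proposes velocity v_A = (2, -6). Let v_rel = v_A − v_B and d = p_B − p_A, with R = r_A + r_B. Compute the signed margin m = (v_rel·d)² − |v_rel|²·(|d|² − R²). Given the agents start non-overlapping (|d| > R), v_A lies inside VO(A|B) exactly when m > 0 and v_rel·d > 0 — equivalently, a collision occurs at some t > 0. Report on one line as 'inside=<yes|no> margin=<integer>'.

d = (2, -5),  |d|² = 29;  R = 3+2 = 5,  c = 29−5² = 4
v_rel = (0, -6),  |v_rel|² = 36;  v_rel·d = (0)·(2) + (-6)·(-5) = 30
36·t² − 60·t + 4 = 0  ⇒  m = 30² − 36·4 = 756
m = 756 > 0,  v_rel·d = 30 > 0  ⇒  inside

inside=yes margin=756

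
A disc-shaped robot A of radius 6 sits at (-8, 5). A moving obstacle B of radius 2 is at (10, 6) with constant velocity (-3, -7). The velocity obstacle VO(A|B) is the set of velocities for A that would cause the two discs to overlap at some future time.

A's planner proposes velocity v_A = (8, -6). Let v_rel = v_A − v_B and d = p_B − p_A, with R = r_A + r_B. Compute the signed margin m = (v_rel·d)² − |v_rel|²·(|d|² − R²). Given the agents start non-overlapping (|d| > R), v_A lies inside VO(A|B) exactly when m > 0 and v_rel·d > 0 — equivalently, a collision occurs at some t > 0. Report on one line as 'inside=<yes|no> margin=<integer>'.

d = (18, 1),  |d|² = 325;  R = 6+2 = 8,  c = 325−8² = 261
v_rel = (11, 1),  |v_rel|² = 122;  v_rel·d = (11)·(18) + (1)·(1) = 199
122·t² − 398·t + 261 = 0  ⇒  m = 199² − 122·261 = 7759
m = 7759 > 0,  v_rel·d = 199 > 0  ⇒  inside

inside=yes margin=7759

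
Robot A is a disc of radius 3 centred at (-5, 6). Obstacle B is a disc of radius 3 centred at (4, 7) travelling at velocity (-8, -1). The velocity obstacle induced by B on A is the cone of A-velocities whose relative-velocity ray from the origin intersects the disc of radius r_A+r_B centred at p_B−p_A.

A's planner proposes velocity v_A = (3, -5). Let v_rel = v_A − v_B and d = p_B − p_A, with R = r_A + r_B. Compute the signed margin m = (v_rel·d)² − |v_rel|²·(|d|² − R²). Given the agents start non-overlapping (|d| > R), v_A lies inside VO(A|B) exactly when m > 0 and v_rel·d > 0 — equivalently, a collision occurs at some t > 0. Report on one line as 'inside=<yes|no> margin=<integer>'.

d = (9, 1),  |d|² = 82;  R = 3+3 = 6,  c = 82−6² = 46
v_rel = (11, -4),  |v_rel|² = 137;  v_rel·d = (11)·(9) + (-4)·(1) = 95
137·t² − 190·t + 46 = 0  ⇒  m = 95² − 137·46 = 2723
m = 2723 > 0,  v_rel·d = 95 > 0  ⇒  inside

inside=yes margin=2723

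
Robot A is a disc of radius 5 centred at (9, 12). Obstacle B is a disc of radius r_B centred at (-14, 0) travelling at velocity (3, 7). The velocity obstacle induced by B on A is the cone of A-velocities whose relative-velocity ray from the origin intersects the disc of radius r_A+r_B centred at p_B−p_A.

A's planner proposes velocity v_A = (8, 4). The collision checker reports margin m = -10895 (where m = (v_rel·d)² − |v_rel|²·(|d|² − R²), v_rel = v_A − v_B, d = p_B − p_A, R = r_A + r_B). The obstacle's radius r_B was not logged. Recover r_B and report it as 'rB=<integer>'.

m = -10895
d = (-23, -12);  v_rel = (5, -3),  |v_rel|² = 34
v_rel×d = (5)·(-12) − (-3)·(-23) = -129
since m = R²·34 − (-129)²:  R² = (16641 + -10895) / 34 = 169
R = √169 = 13  ⇒  r_B = 13 − 5 = 8

rB=8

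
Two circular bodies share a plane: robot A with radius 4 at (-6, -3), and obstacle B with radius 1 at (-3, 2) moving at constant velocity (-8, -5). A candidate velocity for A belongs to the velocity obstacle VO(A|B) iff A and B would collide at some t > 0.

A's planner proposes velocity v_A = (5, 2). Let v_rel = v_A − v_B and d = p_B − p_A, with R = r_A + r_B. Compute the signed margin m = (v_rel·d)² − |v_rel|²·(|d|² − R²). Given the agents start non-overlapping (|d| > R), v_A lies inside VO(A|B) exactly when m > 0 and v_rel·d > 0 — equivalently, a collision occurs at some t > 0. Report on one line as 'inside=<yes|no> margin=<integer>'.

d = (3, 5),  |d|² = 34;  R = 4+1 = 5,  c = 34−5² = 9
v_rel = (13, 7),  |v_rel|² = 218;  v_rel·d = (13)·(3) + (7)·(5) = 74
218·t² − 148·t + 9 = 0  ⇒  m = 74² − 218·9 = 3514
m = 3514 > 0,  v_rel·d = 74 > 0  ⇒  inside

inside=yes margin=3514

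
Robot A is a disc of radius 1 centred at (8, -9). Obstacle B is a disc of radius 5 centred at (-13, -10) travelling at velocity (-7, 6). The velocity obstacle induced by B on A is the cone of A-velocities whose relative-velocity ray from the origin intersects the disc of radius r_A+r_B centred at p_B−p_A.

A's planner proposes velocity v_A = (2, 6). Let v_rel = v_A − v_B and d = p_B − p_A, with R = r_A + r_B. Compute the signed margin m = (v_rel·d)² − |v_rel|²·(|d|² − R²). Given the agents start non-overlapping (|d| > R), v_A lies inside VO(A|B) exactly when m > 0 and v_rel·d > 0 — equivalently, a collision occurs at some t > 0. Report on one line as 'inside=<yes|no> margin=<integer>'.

d = (-21, -1),  |d|² = 442;  R = 1+5 = 6,  c = 442−6² = 406
v_rel = (9, 0),  |v_rel|² = 81;  v_rel·d = (9)·(-21) + (0)·(-1) = -189
81·t² + 378·t + 406 = 0  ⇒  m = (-189)² − 81·406 = 2835
m = 2835 > 0,  v_rel·d = -189 < 0  ⇒  outside

inside=no margin=2835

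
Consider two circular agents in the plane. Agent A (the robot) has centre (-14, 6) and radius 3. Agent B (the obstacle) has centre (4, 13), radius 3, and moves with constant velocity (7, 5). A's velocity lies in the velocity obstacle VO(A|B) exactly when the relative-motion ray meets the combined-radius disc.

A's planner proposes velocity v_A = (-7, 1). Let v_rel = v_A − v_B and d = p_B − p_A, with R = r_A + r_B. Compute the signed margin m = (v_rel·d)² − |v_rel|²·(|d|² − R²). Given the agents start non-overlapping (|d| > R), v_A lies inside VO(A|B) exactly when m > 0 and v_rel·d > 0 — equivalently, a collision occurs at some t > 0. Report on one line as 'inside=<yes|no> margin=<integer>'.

d = (18, 7),  |d|² = 373;  R = 3+3 = 6,  c = 373−6² = 337
v_rel = (-14, -4),  |v_rel|² = 212;  v_rel·d = (-14)·(18) + (-4)·(7) = -280
212·t² + 560·t + 337 = 0  ⇒  m = (-280)² − 212·337 = 6956
m = 6956 > 0,  v_rel·d = -280 < 0  ⇒  outside

inside=no margin=6956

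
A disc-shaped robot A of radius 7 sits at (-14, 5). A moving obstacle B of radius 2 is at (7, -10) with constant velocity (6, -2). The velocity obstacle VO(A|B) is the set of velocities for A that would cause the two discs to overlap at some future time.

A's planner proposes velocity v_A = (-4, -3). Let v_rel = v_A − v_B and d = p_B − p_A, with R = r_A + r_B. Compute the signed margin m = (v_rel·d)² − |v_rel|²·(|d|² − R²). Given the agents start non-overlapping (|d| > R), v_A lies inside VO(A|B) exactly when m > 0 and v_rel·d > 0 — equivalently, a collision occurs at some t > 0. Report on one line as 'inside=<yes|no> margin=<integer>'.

d = (21, -15),  |d|² = 666;  R = 7+2 = 9,  c = 666−9² = 585
v_rel = (-10, -1),  |v_rel|² = 101;  v_rel·d = (-10)·(21) + (-1)·(-15) = -195
101·t² + 390·t + 585 = 0  ⇒  m = (-195)² − 101·585 = -21060
m = -21060 < 0,  v_rel·d = -195 < 0  ⇒  outside

inside=no margin=-21060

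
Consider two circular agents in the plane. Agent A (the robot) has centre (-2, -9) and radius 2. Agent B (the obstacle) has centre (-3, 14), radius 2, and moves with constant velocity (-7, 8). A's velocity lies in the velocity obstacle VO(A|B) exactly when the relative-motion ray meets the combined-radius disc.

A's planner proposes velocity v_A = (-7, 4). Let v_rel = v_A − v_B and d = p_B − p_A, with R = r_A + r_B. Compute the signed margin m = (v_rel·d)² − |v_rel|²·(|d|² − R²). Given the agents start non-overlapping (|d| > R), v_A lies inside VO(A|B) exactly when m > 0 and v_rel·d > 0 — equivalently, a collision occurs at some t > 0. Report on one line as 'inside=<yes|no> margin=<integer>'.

d = (-1, 23),  |d|² = 530;  R = 2+2 = 4,  c = 530−4² = 514
v_rel = (0, -4),  |v_rel|² = 16;  v_rel·d = (0)·(-1) + (-4)·(23) = -92
16·t² + 184·t + 514 = 0  ⇒  m = (-92)² − 16·514 = 240
m = 240 > 0,  v_rel·d = -92 < 0  ⇒  outside

inside=no margin=240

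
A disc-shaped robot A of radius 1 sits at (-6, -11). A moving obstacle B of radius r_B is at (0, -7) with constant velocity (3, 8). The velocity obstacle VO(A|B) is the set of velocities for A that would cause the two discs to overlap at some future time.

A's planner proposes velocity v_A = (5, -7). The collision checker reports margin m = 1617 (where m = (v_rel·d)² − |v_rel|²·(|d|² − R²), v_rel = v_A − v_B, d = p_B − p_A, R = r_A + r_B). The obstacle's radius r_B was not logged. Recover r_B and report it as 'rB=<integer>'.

m = 1617
d = (6, 4);  v_rel = (2, -15),  |v_rel|² = 229
v_rel×d = (2)·(4) − (-15)·(6) = 98
since m = R²·229 − 98²:  R² = (9604 + 1617) / 229 = 49
R = √49 = 7  ⇒  r_B = 7 − 1 = 6

rB=6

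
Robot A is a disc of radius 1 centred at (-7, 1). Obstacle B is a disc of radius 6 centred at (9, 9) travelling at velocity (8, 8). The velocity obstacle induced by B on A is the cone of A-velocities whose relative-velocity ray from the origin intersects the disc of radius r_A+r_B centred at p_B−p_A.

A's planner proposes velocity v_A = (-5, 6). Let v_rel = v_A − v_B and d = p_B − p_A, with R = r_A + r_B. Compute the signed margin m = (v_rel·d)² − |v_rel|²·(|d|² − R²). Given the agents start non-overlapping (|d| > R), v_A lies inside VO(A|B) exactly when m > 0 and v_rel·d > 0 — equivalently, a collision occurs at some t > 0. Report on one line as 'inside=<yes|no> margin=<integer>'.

d = (16, 8),  |d|² = 320;  R = 1+6 = 7,  c = 320−7² = 271
v_rel = (-13, -2),  |v_rel|² = 173;  v_rel·d = (-13)·(16) + (-2)·(8) = -224
173·t² + 448·t + 271 = 0  ⇒  m = (-224)² − 173·271 = 3293
m = 3293 > 0,  v_rel·d = -224 < 0  ⇒  outside

inside=no margin=3293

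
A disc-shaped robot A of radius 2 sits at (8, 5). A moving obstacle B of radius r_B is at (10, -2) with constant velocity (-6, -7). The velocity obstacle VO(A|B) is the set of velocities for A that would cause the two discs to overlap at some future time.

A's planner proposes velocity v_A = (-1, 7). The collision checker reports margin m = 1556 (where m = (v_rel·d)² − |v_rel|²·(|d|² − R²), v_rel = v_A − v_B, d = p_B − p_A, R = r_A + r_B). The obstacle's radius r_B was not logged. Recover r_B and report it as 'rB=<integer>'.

m = 1556
d = (2, -7);  v_rel = (5, 14),  |v_rel|² = 221
v_rel×d = (5)·(-7) − (14)·(2) = -63
since m = R²·221 − (-63)²:  R² = (3969 + 1556) / 221 = 25
R = √25 = 5  ⇒  r_B = 5 − 2 = 3

rB=3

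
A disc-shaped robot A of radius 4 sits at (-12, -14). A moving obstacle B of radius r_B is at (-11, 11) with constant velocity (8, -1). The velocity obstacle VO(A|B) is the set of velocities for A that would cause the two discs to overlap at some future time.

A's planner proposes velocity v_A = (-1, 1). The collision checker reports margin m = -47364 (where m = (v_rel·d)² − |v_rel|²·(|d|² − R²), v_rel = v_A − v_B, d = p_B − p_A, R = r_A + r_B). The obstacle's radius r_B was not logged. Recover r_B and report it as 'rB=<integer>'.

m = -47364
d = (1, 25);  v_rel = (-9, 2),  |v_rel|² = 85
v_rel×d = (-9)·(25) − (2)·(1) = -227
since m = R²·85 − (-227)²:  R² = (51529 + -47364) / 85 = 49
R = √49 = 7  ⇒  r_B = 7 − 4 = 3

rB=3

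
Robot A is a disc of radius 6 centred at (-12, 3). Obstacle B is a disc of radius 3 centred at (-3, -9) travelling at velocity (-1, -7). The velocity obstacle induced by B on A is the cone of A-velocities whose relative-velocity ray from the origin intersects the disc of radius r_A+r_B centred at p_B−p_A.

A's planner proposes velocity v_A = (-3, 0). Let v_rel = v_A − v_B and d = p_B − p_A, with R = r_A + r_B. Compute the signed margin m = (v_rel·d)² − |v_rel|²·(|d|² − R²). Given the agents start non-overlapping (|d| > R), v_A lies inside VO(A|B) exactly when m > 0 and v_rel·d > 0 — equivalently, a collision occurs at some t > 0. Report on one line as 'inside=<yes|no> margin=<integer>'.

d = (9, -12),  |d|² = 225;  R = 6+3 = 9,  c = 225−9² = 144
v_rel = (-2, 7),  |v_rel|² = 53;  v_rel·d = (-2)·(9) + (7)·(-12) = -102
53·t² + 204·t + 144 = 0  ⇒  m = (-102)² − 53·144 = 2772
m = 2772 > 0,  v_rel·d = -102 < 0  ⇒  outside

inside=no margin=2772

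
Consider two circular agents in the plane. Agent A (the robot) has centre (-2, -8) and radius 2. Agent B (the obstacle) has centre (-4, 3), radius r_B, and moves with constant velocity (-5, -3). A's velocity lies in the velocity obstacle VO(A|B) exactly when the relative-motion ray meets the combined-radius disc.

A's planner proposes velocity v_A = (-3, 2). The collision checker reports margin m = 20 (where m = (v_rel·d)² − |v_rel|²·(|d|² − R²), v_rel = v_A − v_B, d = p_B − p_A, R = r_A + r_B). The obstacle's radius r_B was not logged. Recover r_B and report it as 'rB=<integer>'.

m = 20
d = (-2, 11);  v_rel = (2, 5),  |v_rel|² = 29
v_rel×d = (2)·(11) − (5)·(-2) = 32
since m = R²·29 − 32²:  R² = (1024 + 20) / 29 = 36
R = √36 = 6  ⇒  r_B = 6 − 2 = 4

rB=4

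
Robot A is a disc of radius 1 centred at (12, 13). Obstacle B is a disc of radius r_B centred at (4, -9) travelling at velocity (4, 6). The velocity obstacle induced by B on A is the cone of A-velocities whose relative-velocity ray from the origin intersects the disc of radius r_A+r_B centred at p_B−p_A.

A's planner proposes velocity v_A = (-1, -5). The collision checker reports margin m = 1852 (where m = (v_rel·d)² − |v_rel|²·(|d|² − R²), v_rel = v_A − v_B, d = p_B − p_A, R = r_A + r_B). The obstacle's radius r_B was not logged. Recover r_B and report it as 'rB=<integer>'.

m = 1852
d = (-8, -22);  v_rel = (-5, -11),  |v_rel|² = 146
v_rel×d = (-5)·(-22) − (-11)·(-8) = 22
since m = R²·146 − 22²:  R² = (484 + 1852) / 146 = 16
R = √16 = 4  ⇒  r_B = 4 − 1 = 3

rB=3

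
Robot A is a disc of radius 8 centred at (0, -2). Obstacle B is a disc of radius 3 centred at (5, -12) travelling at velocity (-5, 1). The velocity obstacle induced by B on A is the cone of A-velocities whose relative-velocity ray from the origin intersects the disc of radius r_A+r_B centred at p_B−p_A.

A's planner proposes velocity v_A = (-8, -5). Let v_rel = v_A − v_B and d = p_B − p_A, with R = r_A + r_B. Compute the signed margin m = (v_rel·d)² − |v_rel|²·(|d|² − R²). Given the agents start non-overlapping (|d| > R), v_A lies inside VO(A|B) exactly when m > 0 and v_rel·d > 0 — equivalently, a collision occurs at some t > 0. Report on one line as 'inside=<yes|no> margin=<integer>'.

d = (5, -10),  |d|² = 125;  R = 8+3 = 11,  c = 125−11² = 4
v_rel = (-3, -6),  |v_rel|² = 45;  v_rel·d = (-3)·(5) + (-6)·(-10) = 45
45·t² − 90·t + 4 = 0  ⇒  m = 45² − 45·4 = 1845
m = 1845 > 0,  v_rel·d = 45 > 0  ⇒  inside

inside=yes margin=1845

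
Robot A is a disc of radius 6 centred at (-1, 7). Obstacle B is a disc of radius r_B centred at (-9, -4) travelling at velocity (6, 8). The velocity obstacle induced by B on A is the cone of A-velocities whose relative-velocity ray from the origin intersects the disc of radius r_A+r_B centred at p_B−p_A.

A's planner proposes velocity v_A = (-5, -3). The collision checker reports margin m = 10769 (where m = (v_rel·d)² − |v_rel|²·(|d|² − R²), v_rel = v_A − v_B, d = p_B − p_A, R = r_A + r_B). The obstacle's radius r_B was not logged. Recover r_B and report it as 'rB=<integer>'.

m = 10769
d = (-8, -11);  v_rel = (-11, -11),  |v_rel|² = 242
v_rel×d = (-11)·(-11) − (-11)·(-8) = 33
since m = R²·242 − 33²:  R² = (1089 + 10769) / 242 = 49
R = √49 = 7  ⇒  r_B = 7 − 6 = 1

rB=1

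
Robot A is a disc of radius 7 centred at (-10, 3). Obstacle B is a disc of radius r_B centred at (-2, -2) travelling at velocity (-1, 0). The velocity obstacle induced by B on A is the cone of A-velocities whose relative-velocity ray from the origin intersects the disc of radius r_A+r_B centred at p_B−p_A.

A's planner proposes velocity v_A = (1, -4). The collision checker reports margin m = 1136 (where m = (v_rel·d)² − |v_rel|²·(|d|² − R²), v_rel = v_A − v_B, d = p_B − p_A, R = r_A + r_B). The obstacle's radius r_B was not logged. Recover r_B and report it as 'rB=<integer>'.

m = 1136
d = (8, -5);  v_rel = (2, -4),  |v_rel|² = 20
v_rel×d = (2)·(-5) − (-4)·(8) = 22
since m = R²·20 − 22²:  R² = (484 + 1136) / 20 = 81
R = √81 = 9  ⇒  r_B = 9 − 7 = 2

rB=2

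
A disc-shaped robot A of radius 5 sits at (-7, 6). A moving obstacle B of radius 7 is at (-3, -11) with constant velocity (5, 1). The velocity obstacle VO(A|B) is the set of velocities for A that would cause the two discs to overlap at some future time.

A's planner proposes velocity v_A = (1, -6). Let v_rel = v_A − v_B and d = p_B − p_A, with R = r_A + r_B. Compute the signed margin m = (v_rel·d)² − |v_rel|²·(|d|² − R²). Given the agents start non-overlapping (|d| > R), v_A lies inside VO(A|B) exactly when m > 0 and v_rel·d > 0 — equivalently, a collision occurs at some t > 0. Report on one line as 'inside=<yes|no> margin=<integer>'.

d = (4, -17),  |d|² = 305;  R = 5+7 = 12,  c = 305−12² = 161
v_rel = (-4, -7),  |v_rel|² = 65;  v_rel·d = (-4)·(4) + (-7)·(-17) = 103
65·t² − 206·t + 161 = 0  ⇒  m = 103² − 65·161 = 144
m = 144 > 0,  v_rel·d = 103 > 0  ⇒  inside

inside=yes margin=144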